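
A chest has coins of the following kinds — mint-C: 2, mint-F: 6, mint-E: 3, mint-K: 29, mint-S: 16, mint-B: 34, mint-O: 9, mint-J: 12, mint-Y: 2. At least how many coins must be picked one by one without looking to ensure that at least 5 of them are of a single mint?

An adversary could hand out at most 4 coins per mint (mint-C, mint-E, mint-Y run out sooner): 2 + 4 + 3 + 4 + 4 + 4 + 4 + 4 + 2 = 31 coins and still no mint has 5.
By the pigeonhole principle, one more coin lands in a mint already at 4, so 32 draws are enough and 31 are not.

32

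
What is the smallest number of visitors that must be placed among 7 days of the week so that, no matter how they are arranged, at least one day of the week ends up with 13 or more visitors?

With 84 visitors one could put exactly 12 in each of the 7 days of the week, and no day of the week would reach 13.
One more visitor must land in a day of the week that already has 12, giving it 13.
So 7 × 12 + 1 = 85 visitors are required.

85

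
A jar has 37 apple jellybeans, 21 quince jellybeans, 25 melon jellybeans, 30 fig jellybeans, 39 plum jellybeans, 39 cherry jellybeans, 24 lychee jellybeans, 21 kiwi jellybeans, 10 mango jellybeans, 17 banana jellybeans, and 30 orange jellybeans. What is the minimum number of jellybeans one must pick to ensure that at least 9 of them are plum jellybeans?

In the worst case for collecting plum jellybeans, every non-plum jellybean comes out first.
There are 37 + 21 + 25 + 30 + 39 + 24 + 21 + 10 + 17 + 30 = 254 non-plum jellybeans altogether.
After those, each further jellybean must be plum, so 254 + 9 = 263 draws guarantee 9 plum jellybeans.

263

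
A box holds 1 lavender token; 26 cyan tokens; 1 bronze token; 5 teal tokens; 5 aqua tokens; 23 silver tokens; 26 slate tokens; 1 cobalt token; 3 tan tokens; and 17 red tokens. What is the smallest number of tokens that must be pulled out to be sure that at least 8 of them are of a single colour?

The 10 colours are the holes; the tokens drawn are the pigeons.
To avoid 8 of any one colour, the worst case takes at most 7 of each colour, or every token of a colour that has fewer than 7.
That gives 1 + 7 + 1 + 5 + 5 + 7 + 7 + 1 + 3 + 7 = 44 tokens with no colour reaching 8.
The next token forces some colour to 8, so 44 + 1 = 45.

45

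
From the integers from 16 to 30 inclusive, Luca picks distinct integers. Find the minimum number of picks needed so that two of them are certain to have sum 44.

10

Two chosen integers sum to 44 exactly when both halves of some pair {x, 44−x} with 16 ≤ x ≤ 44−x ≤ 28 are chosen — 6 such pairs.
The remaining 3 elements (those with no distinct partner in range) can never complete a 44-sum, so the worst case takes all of them and one from each pair: 3 + 6 = 9.
By the pigeonhole principle, the 10th integer has to be the second member of some pair, so 9 + 1 = 10.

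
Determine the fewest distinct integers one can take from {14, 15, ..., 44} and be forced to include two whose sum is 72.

24

Group the elements by complementary pair {x, 72−x}: {28,44}, {29,43}, {30,42}, …, giving 8 two-element pairs, the single value 36 (it cannot pair with itself since the integers are distinct), and 14 integers whose partner 72−x falls outside [14,44].
Treating each of those 23 groups as a pigeonhole, one can pick one integer per group — 23 integers — with no two summing to 72.
The 24th integer lands in an occupied pair, forcing a sum of 72.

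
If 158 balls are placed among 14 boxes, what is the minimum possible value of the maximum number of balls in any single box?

12

The 14 boxes are the holes and the 158 balls are the pigeons.
If every box held at most 11 balls, the total would be at most 14 × 11 = 154, which is less than 158.
So some box holds at least ⌈158/14⌉ = 12 balls.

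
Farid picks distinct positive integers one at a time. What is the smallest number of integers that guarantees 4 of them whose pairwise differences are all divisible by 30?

91

Integers whose pairwise differences are multiples of 30 are exactly those sharing a remainder mod 30. By the pigeonhole principle, the 30 residue classes mod 30 are the pigeonholes.
With 90 integers one could put 3 in each residue class and have no class reach 4.
The 91st integer pushes some class to 4, so 30·3 + 1 = 91.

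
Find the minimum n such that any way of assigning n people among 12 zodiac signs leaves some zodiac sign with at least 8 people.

With 84 people one could put exactly 7 in each of the 12 zodiac signs, and no zodiac sign would reach 8.
By the pigeonhole principle, one more person must land in a zodiac sign that already has 7, giving it 8.
So 12 × 7 + 1 = 85 people are required.

85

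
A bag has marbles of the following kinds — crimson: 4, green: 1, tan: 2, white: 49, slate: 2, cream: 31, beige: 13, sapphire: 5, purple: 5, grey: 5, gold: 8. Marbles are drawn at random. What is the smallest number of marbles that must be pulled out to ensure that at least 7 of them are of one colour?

49

An adversary could hand out at most 6 marbles per colour (7 colours run out sooner): 4 + 1 + 2 + 6 + 2 + 6 + 6 + 5 + 5 + 5 + 6 = 48 marbles and still no colour has 7.
One more marble lands in a colour already at 6, so 49 draws are enough and 48 are not.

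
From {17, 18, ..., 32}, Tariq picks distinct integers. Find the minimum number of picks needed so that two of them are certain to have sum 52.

Two chosen integers sum to 52 exactly when both halves of some pair {x, 52−x} with 20 ≤ x ≤ 52−x ≤ 32 are chosen — 6 such pairs.
The remaining 4 elements (those with no distinct partner in range) can never complete a 52-sum, so the worst case takes all of them and one from each pair: 4 + 6 = 10.
The 11th integer has to be the second member of some pair, so 10 + 1 = 11.

11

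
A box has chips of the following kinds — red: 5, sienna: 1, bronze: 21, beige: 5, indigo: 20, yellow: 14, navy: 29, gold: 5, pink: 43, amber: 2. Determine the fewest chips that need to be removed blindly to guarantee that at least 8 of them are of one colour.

54

The 10 colours are the holes; the chips drawn are the pigeons.
To avoid 8 of any one colour, the worst case takes at most 7 of each colour, or every chip of a colour that has fewer than 7.
That gives 5 + 1 + 7 + 5 + 7 + 7 + 7 + 5 + 7 + 2 = 53 chips with no colour reaching 8.
The next chip forces some colour to 8, so 53 + 1 = 54.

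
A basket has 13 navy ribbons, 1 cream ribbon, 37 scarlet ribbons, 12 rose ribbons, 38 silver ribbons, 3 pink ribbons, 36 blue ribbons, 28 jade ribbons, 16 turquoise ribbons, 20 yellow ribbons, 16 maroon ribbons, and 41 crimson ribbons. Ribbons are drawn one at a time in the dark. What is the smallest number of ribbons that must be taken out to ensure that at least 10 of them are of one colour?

An adversary could hand out at most 9 ribbons per colour (cream, pink run out sooner): 9 + 1 + 9 + 9 + 9 + 3 + 9 + 9 + 9 + 9 + 9 + 9 = 94 ribbons and still no colour has 10.
One more ribbon lands in a colour already at 9, so 95 draws are enough and 94 are not.

95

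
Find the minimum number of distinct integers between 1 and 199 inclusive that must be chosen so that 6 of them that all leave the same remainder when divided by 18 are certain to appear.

91

The 18 residue classes mod 18 are the pigeonholes.
With 90 integers one could put 5 in each residue class and have no class reach 6.
The 91st integer pushes some class to 6, so 18·5 + 1 = 91.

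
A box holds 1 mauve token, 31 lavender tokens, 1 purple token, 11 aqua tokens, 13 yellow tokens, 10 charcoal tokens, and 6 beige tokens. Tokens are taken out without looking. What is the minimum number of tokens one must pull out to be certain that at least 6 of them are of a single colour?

Pigeonhole: put each drawn token into a box by colour. The largest draw with every box below 6 takes min(count, 5) from each colour; colours with fewer than 5 contribute all they have.
Σ min(cᵢ, 5) = 1 + 5 + 1 + 5 + 5 + 5 + 5 = 27.
Draw number 27 + 1 = 28 must push one box to 6.

28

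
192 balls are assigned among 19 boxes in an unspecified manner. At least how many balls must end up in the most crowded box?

11

The 19 boxes are the holes and the 192 balls are the pigeons.
If every box held at most 10 balls, the total would be at most 19 × 10 = 190, which is less than 192.
So some box holds at least ⌈192/19⌉ = 11 balls.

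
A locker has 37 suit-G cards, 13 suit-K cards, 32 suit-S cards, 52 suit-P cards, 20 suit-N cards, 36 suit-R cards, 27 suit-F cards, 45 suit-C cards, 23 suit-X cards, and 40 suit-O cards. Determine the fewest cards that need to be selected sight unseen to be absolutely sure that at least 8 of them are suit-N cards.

In the worst case for collecting suit-N cards, every non-suit-N card comes out first.
There are 37 + 13 + 32 + 52 + 36 + 27 + 45 + 23 + 40 = 305 non-suit-N cards altogether.
After those, each further card must be suit-N, so 305 + 8 = 313 draws guarantee 8 suit-N cards.

313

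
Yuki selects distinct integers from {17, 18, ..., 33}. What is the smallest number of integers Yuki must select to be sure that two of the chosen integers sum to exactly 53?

11

A set avoiding the sum 53 can contain at most one of each pair {x, 53−x}, plus the 3 elements whose complement lies outside the range.
The integers 17, …, 26 (10 of them) are such a set: any two sum to at least 17+18 = 35 and at most 25+26 = 51 < 53.
Any 11th integer completes one of the 7 pairs, so 11 choices force a sum of 53.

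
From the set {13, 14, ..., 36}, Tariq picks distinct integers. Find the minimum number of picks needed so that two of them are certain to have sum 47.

Group the elements by complementary pair {x, 47−x}: {13,34}, {14,33}, {15,32}, …, giving 11 two-element pairs and 2 integers whose partner 47−x falls outside [13,36].
Treating each of those 13 groups as a pigeonhole, one can pick one integer per group — 13 integers — with no two summing to 47.
The 14th integer lands in an occupied pair, forcing a sum of 47.

14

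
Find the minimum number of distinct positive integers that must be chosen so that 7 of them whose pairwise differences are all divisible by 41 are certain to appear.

247

Integers whose pairwise differences are multiples of 41 are exactly those sharing a remainder mod 41. The 41 residue classes mod 41 are the pigeonholes.
With 246 integers one could put 6 in each residue class and have no class reach 7.
The 247th integer pushes some class to 7, so 41·6 + 1 = 247.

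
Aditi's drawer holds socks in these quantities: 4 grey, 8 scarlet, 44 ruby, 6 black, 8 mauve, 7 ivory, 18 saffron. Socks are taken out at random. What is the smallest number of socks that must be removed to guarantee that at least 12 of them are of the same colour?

An adversary could hand out at most 11 socks per colour (5 colours run out sooner): 4 + 8 + 11 + 6 + 8 + 7 + 11 = 55 socks and still no colour has 12.
One more sock lands in a colour already at 11, so 56 draws are enough and 55 are not.

56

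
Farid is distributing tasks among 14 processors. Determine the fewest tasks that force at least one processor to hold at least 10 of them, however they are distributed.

With 126 tasks one could put exactly 9 in each of the 14 processors, and no processor would reach 10.
By pigeonhole, one more task must land in a processor that already has 9, giving it 10.
So 14 × 9 + 1 = 127 tasks are required.

127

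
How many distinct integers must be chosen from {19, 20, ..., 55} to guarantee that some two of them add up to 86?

26

A set avoiding the sum 86 can contain at most one of each pair {x, 86−x}, plus the 13 elements whose complement lies outside the range or equal to its own complement.
The integers 19, …, 43 (25 of them) are such a set: any two sum to at least 19+20 = 39 and at most 42+43 = 85 < 86.
By the pigeonhole principle, any 26th integer completes one of the 12 pairs, so 26 choices force a sum of 86.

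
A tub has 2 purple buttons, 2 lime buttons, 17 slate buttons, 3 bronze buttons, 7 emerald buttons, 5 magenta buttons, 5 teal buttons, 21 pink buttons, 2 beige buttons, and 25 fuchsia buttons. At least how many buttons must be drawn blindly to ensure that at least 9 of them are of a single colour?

By the pigeonhole principle, the 10 colours are the holes; the buttons drawn are the pigeons.
To avoid 9 of any one colour, the worst case takes at most 8 of each colour, or every button of a colour that has fewer than 8.
That gives 2 + 2 + 8 + 3 + 7 + 5 + 5 + 8 + 2 + 8 = 50 buttons with no colour reaching 9.
The next button forces some colour to 9, so 50 + 1 = 51.

51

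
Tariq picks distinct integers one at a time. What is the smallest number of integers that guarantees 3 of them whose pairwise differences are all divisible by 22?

Integers whose pairwise differences are multiples of 22 are exactly those sharing a remainder mod 22. Pigeonhole: the 22 residue classes mod 22 are the pigeonholes.
With 44 integers one could put 2 in each residue class and have no class reach 3.
The 45th integer pushes some class to 3, so 22·2 + 1 = 45.

45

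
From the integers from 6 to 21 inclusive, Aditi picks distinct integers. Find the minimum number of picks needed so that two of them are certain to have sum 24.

Group the elements by complementary pair {x, 24−x}: {6,18}, {7,17}, {8,16}, …, giving 6 two-element pairs; the single value 12 (it cannot pair with itself since the integers are distinct); and 3 integers whose partner 24−x falls outside [6,21].
Treating each of those 10 groups as a pigeonhole, one can pick one integer per group — 10 integers — with no two summing to 24.
The 11th integer lands in an occupied pair, forcing a sum of 24.

11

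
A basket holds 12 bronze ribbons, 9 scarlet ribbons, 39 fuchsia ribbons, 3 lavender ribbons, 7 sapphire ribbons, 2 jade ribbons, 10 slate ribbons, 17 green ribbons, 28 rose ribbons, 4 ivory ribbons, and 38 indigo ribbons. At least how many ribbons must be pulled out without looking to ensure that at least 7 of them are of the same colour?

An adversary could hand out at most 6 ribbons per colour (lavender, jade, ivory run out sooner): 6 + 6 + 6 + 3 + 6 + 2 + 6 + 6 + 6 + 4 + 6 = 57 ribbons and still no colour has 7.
One more ribbon lands in a colour already at 6, so 58 draws are enough and 57 are not.

58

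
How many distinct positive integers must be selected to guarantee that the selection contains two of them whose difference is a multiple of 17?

Integers whose pairwise differences are multiples of 17 are exactly those sharing a remainder mod 17. The 17 residue classes mod 17 are the pigeonholes.
With 17 integers one could put 1 in each residue class and have no class reach 2.
The 18th integer pushes some class to 2, so 17·1 + 1 = 18.

18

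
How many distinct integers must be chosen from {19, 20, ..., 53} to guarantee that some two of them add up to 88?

Two chosen integers sum to 88 exactly when both halves of some pair {x, 88−x} with 35 ≤ x ≤ 88−x ≤ 53 are chosen — 9 such pairs.
The remaining 17 elements (those with no distinct partner in range) can never complete a 88-sum, so the worst case takes all of them and one from each pair: 17 + 9 = 26.
The 27th integer has to be the second member of some pair, so 26 + 1 = 27.

27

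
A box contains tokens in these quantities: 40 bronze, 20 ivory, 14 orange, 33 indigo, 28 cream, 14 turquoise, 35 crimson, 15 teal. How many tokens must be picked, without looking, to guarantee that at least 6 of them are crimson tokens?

170

In the worst case for collecting crimson tokens, every non-crimson token comes out first.
There are 40 + 20 + 14 + 33 + 28 + 14 + 15 = 164 non-crimson tokens altogether.
After those, each further token must be crimson, so 164 + 6 = 170 draws guarantee 6 crimson tokens.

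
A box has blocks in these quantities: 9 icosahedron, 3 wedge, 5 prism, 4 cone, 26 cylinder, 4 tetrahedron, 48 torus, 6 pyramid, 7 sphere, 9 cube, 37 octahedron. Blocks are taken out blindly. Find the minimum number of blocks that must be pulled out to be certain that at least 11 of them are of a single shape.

78

By the pigeonhole principle, put each drawn block into a box by shape. The largest draw with every box below 11 takes min(count, 10) from each shape; shapes with fewer than 10 contribute all they have.
Σ min(cᵢ, 10) = 9 + 3 + 5 + 4 + 10 + 4 + 10 + 6 + 7 + 9 + 10 = 77.
Draw number 77 + 1 = 78 must push one box to 11.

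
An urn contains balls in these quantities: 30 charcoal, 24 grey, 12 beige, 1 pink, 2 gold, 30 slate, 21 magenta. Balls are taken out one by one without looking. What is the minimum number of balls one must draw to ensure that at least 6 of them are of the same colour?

29

Pigeonhole: the 7 colours are the holes; the balls drawn are the pigeons.
To avoid 6 of any one colour, the worst case takes at most 5 of each colour, or every ball of a colour that has fewer than 5.
That gives 5 + 5 + 5 + 1 + 2 + 5 + 5 = 28 balls with no colour reaching 6.
The next ball forces some colour to 6, so 28 + 1 = 29.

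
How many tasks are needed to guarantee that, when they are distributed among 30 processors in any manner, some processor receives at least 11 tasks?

With 300 tasks one could put exactly 10 in each of the 30 processors, and no processor would reach 11.
One more task must land in a processor that already has 10, giving it 11.
So 30 × 10 + 1 = 301 tasks are required.

301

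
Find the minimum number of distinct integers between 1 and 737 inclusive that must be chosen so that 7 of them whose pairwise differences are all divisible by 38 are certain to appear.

229

Integers whose pairwise differences are multiples of 38 are exactly those sharing a remainder mod 38. Pigeonhole: the 38 residue classes mod 38 are the pigeonholes.
With 228 integers one could put 6 in each residue class and have no class reach 7.
The 229th integer pushes some class to 7, so 38·6 + 1 = 229.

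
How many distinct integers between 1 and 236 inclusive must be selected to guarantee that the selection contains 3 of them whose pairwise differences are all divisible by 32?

65

Integers whose pairwise differences are multiples of 32 are exactly those sharing a remainder mod 32. By the pigeonhole principle, the 32 residue classes mod 32 are the pigeonholes.
With 64 integers one could put 2 in each residue class and have no class reach 3.
The 65th integer pushes some class to 3, so 32·2 + 1 = 65.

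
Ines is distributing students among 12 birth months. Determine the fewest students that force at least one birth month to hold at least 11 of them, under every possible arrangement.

121

With 120 students one could put exactly 10 in each of the 12 birth months, and no birth month would reach 11.
Pigeonhole: one more student must land in a birth month that already has 10, giving it 11.
So 12 × 10 + 1 = 121 students are required.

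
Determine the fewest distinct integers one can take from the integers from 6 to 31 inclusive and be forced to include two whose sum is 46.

A set avoiding the sum 46 can contain at most one of each pair {x, 46−x}, plus the 10 elements whose complement lies outside the range or equal to its own complement.
The integers 6, …, 23 (18 of them) are such a set: any two sum to at least 6+7 = 13 and at most 22+23 = 45 < 46.
Pigeonhole: any 19th integer completes one of the 8 pairs, so 19 choices force a sum of 46.

19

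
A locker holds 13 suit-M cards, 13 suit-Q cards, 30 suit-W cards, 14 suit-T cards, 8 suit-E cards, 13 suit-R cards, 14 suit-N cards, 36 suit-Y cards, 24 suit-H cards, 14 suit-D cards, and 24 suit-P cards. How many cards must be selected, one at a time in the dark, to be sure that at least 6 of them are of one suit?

Put each drawn card into a box by suit. The largest draw with every box below 6 takes min(count, 5) from each suit.
Σ min(cᵢ, 5) = 5 + 5 + 5 + 5 + 5 + 5 + 5 + 5 + 5 + 5 + 5 = 55.
Draw number 55 + 1 = 56 must push one box to 6.

56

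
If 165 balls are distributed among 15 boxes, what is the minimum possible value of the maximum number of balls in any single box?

Pigeonhole: the 15 boxes are the holes and the 165 balls are the pigeons.
If every box held at most 10 balls, the total would be at most 15 × 10 = 150, which is less than 165.
So some box holds at least ⌈165/15⌉ = 11 balls.

11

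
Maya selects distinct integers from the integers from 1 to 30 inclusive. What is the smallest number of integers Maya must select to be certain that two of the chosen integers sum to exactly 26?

19

A set avoiding the sum 26 can contain at most one of each pair {x, 26−x}, plus the 6 elements whose complement lies outside the range or equal to its own complement.
The integers 13, …, 30 (18 of them) are such a set: any two sum to at least 13+14 = 27 > 26.
Any 19th integer completes one of the 12 pairs, so 19 choices force a sum of 26.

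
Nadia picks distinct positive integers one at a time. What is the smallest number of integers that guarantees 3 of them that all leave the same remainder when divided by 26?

53

The 26 residue classes mod 26 are the pigeonholes.
With 52 integers one could put 2 in each residue class and have no class reach 3.
The 53rd integer pushes some class to 3, so 26·2 + 1 = 53.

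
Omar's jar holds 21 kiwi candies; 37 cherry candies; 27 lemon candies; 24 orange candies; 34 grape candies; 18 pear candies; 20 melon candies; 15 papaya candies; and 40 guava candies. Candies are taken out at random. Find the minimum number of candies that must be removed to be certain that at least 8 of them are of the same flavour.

The 9 flavours are the holes; the candies drawn are the pigeons.
To avoid 8 of any one flavour, the worst case takes at most 7 of each flavour.
That gives 7 + 7 + 7 + 7 + 7 + 7 + 7 + 7 + 7 = 63 candies with no flavour reaching 8.
The next candy forces some flavour to 8, so 63 + 1 = 64.

64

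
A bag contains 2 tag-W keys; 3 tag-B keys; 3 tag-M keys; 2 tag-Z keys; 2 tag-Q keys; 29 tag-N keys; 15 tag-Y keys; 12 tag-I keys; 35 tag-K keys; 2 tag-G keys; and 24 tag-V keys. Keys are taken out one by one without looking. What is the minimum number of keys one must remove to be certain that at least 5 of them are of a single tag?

35

An adversary could hand out at most 4 keys per tag (6 tags run out sooner): 2 + 3 + 3 + 2 + 2 + 4 + 4 + 4 + 4 + 2 + 4 = 34 keys and still no tag has 5.
By pigeonhole, one more key lands in a tag already at 4, so 35 draws are enough and 34 are not.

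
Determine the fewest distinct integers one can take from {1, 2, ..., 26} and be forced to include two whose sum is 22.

Group the elements by complementary pair {x, 22−x}: {1,21}, {2,20}, {3,19}, …, giving 10 two-element pairs; the single value 11 (it cannot pair with itself since the integers are distinct); and 5 integers whose partner 22−x falls outside [1,26].
By pigeonhole, treating each of those 16 groups as a pigeonhole, one can pick one integer per group — 16 integers — with no two summing to 22.
The 17th integer lands in an occupied pair, forcing a sum of 22.

17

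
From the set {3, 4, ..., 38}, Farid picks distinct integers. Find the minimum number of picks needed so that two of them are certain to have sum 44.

Two chosen integers sum to 44 exactly when both halves of some pair {x, 44−x} with 6 ≤ x ≤ 44−x ≤ 38 are chosen — 16 such pairs.
The remaining 4 elements (those with no distinct partner in range) can never complete a 44-sum, so the worst case takes all of them and one from each pair: 4 + 16 = 20.
The 21st integer has to be the second member of some pair, so 20 + 1 = 21.

21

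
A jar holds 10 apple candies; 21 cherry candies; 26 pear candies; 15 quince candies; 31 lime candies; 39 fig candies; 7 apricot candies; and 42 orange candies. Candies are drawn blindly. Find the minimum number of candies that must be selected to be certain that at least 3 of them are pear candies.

168

In the worst case for collecting pear candies, every non-pear candy comes out first.
There are 10 + 21 + 15 + 31 + 39 + 7 + 42 = 165 non-pear candies altogether.
After those, each further candy must be pear, so 165 + 3 = 168 draws guarantee 3 pear candies.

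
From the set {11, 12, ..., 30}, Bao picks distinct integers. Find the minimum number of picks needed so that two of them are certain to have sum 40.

Two chosen integers sum to 40 exactly when both halves of some pair {x, 40−x} with 11 ≤ x ≤ 40−x ≤ 29 are chosen — 9 such pairs.
The remaining 2 elements (those with no distinct partner in range) can never complete a 40-sum, so the worst case takes all of them and one from each pair: 2 + 9 = 11.
The 12th integer has to be the second member of some pair, so 11 + 1 = 12.

12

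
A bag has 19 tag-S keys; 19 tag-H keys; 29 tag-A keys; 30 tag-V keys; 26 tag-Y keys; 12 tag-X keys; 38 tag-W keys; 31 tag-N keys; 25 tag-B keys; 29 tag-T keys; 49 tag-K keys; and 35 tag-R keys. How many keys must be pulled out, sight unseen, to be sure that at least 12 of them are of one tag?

133

An adversary could hand out at most 11 keys per tag: 11 + 11 + 11 + 11 + 11 + 11 + 11 + 11 + 11 + 11 + 11 + 11 = 132 keys and still no tag has 12.
By pigeonhole, one more key lands in a tag already at 11, so 133 draws are enough and 132 are not.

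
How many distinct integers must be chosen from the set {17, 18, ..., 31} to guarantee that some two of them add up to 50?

10

A set avoiding the sum 50 can contain at most one of each pair {x, 50−x}, plus the 3 elements whose complement lies outside the range or equal to its own complement.
The integers 17, …, 25 (9 of them) are such a set: any two sum to at least 17+18 = 35 and at most 24+25 = 49 < 50.
Any 10th integer completes one of the 6 pairs, so 10 choices force a sum of 50.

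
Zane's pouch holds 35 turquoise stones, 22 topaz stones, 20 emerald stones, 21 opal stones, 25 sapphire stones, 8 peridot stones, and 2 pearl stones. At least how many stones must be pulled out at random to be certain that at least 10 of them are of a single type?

56

By the pigeonhole principle, put each drawn stone into a box by type. The largest draw with every box below 10 takes min(count, 9) from each type; types with fewer than 9 contribute all they have.
Σ min(cᵢ, 9) = 9 + 9 + 9 + 9 + 9 + 8 + 2 = 55.
Draw number 55 + 1 = 56 must push one box to 10.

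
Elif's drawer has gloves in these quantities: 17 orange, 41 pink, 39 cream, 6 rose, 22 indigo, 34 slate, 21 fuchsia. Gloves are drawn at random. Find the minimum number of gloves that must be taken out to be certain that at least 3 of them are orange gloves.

In the worst case for collecting orange gloves, every non-orange glove comes out first.
There are 41 + 39 + 6 + 22 + 34 + 21 = 163 non-orange gloves altogether.
After those, each further glove must be orange, so 163 + 3 = 166 draws guarantee 3 orange gloves.

166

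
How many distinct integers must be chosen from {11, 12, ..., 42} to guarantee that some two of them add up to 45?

A set avoiding the sum 45 can contain at most one of each pair {x, 45−x}, plus the 8 elements whose complement lies outside the range.
The integers 23, …, 42 (20 of them) are such a set: any two sum to at least 23+24 = 47 > 45.
By the pigeonhole principle, any 21st integer completes one of the 12 pairs, so 21 choices force a sum of 45.

21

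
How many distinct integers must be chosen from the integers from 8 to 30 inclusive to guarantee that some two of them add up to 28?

Two chosen integers sum to 28 exactly when both halves of some pair {x, 28−x} with 8 ≤ x ≤ 28−x ≤ 20 are chosen — 6 such pairs.
The remaining 11 elements (those with no distinct partner in range) can never complete a 28-sum, so the worst case takes all of them and one from each pair: 11 + 6 = 17.
The 18th integer has to be the second member of some pair, so 17 + 1 = 18.

18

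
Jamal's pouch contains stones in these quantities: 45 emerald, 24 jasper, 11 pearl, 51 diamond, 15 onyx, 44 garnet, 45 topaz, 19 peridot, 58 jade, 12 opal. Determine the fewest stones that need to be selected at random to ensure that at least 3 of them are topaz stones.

In the worst case for collecting topaz stones, every non-topaz stone comes out first.
There are 45 + 24 + 11 + 51 + 15 + 44 + 19 + 58 + 12 = 279 non-topaz stones altogether.
After those, each further stone must be topaz, so 279 + 3 = 282 draws guarantee 3 topaz stones.

282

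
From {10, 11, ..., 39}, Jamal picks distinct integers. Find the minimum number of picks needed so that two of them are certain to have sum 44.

19

A set avoiding the sum 44 can contain at most one of each pair {x, 44−x}, plus the 6 elements whose complement lies outside the range or equal to its own complement.
The integers 22, …, 39 (18 of them) are such a set: any two sum to at least 22+23 = 45 > 44.
Any 19th integer completes one of the 12 pairs, so 19 choices force a sum of 44.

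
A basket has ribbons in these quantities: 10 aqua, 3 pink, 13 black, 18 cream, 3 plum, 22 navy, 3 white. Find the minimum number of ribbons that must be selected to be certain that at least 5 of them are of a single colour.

26

An adversary could hand out at most 4 ribbons per colour (pink, plum, white run out sooner): 4 + 3 + 4 + 4 + 3 + 4 + 3 = 25 ribbons and still no colour has 5.
Pigeonhole: one more ribbon lands in a colour already at 4, so 26 draws are enough and 25 are not.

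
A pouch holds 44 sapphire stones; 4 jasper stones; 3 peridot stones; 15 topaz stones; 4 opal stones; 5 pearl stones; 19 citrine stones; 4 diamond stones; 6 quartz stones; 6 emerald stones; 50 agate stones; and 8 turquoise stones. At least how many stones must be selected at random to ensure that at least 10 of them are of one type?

By pigeonhole, the 12 types are the holes; the stones drawn are the pigeons.
To avoid 10 of any one type, the worst case takes at most 9 of each type, or every stone of a type that has fewer than 9.
That gives 9 + 4 + 3 + 9 + 4 + 5 + 9 + 4 + 6 + 6 + 9 + 8 = 76 stones with no type reaching 10.
The next stone forces some type to 10, so 76 + 1 = 77.

77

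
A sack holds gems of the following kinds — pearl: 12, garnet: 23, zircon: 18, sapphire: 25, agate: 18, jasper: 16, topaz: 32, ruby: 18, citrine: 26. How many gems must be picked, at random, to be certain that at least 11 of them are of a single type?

An adversary could hand out at most 10 gems per type: 10 + 10 + 10 + 10 + 10 + 10 + 10 + 10 + 10 = 90 gems and still no type has 11.
By pigeonhole, one more gem lands in a type already at 10, so 91 draws are enough and 90 are not.

91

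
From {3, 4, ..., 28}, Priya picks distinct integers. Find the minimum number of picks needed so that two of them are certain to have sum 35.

16

A set avoiding the sum 35 can contain at most one of each pair {x, 35−x}, plus the 4 elements whose complement lies outside the range.
The integers 3, …, 17 (15 of them) are such a set: any two sum to at least 3+4 = 7 and at most 16+17 = 33 < 35.
By the pigeonhole principle, any 16th integer completes one of the 11 pairs, so 16 choices force a sum of 35.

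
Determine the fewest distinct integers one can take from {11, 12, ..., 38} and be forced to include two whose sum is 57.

Two chosen integers sum to 57 exactly when both halves of some pair {x, 57−x} with 19 ≤ x ≤ 57−x ≤ 38 are chosen — 10 such pairs.
The remaining 8 elements (those with no distinct partner in range) can never complete a 57-sum, so the worst case takes all of them and one from each pair: 8 + 10 = 18.
The 19th integer has to be the second member of some pair, so 18 + 1 = 19.

19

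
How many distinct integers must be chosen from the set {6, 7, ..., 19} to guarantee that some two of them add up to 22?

10

A set avoiding the sum 22 can contain at most one of each pair {x, 22−x}, plus the 4 elements whose complement lies outside the range or equal to its own complement.
The integers 11, …, 19 (9 of them) are such a set: any two sum to at least 11+12 = 23 > 22.
By pigeonhole, any 10th integer completes one of the 5 pairs, so 10 choices force a sum of 22.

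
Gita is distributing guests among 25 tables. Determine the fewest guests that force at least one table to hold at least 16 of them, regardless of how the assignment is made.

376

With 375 guests one could put exactly 15 in each of the 25 tables, and no table would reach 16.
By pigeonhole, one more guest must land in a table that already has 15, giving it 16.
So 25 × 15 + 1 = 376 guests are required.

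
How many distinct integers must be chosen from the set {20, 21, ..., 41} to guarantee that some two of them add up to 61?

Group the elements by complementary pair {x, 61−x}: {20,41}, {21,40}, {22,39}, …, giving 11 two-element pairs.
Treating each of those 11 groups as a pigeonhole, one can pick one integer per group — 11 integers — with no two summing to 61.
The 12th integer lands in an occupied pair, forcing a sum of 61.

12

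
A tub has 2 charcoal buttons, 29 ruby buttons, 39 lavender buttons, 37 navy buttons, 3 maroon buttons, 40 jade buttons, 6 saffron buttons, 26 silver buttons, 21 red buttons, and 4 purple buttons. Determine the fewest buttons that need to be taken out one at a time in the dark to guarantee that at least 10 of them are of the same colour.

70

An adversary could hand out at most 9 buttons per colour (4 colours run out sooner): 2 + 9 + 9 + 9 + 3 + 9 + 6 + 9 + 9 + 4 = 69 buttons and still no colour has 10.
By the pigeonhole principle, one more button lands in a colour already at 9, so 70 draws are enough and 69 are not.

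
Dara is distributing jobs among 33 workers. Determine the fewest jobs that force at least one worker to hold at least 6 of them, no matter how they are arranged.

166

With 165 jobs one could put exactly 5 in each of the 33 workers, and no worker would reach 6.
By pigeonhole, one more job must land in a worker that already has 5, giving it 6.
So 33 × 5 + 1 = 166 jobs are required.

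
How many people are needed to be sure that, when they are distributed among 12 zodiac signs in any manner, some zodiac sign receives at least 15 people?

With 168 people one could put exactly 14 in each of the 12 zodiac signs, and no zodiac sign would reach 15.
By the pigeonhole principle, one more person must land in a zodiac sign that already has 14, giving it 15.
So 12 × 14 + 1 = 169 people are required.

169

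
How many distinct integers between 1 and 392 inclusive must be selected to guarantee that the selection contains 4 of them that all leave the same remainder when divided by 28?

85

By the pigeonhole principle, the 28 residue classes mod 28 are the pigeonholes.
With 84 integers one could put 3 in each residue class and have no class reach 4.
The 85th integer pushes some class to 4, so 28·3 + 1 = 85.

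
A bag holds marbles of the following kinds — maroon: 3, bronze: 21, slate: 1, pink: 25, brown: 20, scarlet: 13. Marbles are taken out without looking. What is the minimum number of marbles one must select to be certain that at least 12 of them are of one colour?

By pigeonhole, put each drawn marble into a box by colour. The largest draw with every box below 12 takes min(count, 11) from each colour; colours with fewer than 11 contribute all they have.
Σ min(cᵢ, 11) = 3 + 11 + 1 + 11 + 11 + 11 = 48.
Draw number 48 + 1 = 49 must push one box to 12.

49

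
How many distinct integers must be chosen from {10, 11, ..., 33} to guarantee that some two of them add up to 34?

Two chosen integers sum to 34 exactly when both halves of some pair {x, 34−x} with 10 ≤ x ≤ 34−x ≤ 24 are chosen — 7 such pairs.
The remaining 10 elements (those with no distinct partner in range) can never complete a 34-sum, so the worst case takes all of them and one from each pair: 10 + 7 = 17.
By the pigeonhole principle, the 18th integer has to be the second member of some pair, so 17 + 1 = 18.

18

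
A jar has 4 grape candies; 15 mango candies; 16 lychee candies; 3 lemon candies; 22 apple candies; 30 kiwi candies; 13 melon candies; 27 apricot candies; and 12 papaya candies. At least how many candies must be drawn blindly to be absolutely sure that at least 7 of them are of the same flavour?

Put each drawn candy into a box by flavour. The largest draw with every box below 7 takes min(count, 6) from each flavour; flavours with fewer than 6 contribute all they have.
Σ min(cᵢ, 6) = 4 + 6 + 6 + 3 + 6 + 6 + 6 + 6 + 6 = 49.
Draw number 49 + 1 = 50 must push one box to 7.

50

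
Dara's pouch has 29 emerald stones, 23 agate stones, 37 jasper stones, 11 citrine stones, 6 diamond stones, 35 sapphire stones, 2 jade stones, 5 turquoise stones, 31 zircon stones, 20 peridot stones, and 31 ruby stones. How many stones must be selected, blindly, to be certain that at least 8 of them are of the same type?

Pigeonhole: put each drawn stone into a box by type. The largest draw with every box below 8 takes min(count, 7) from each type; types with fewer than 7 contribute all they have.
Σ min(cᵢ, 7) = 7 + 7 + 7 + 7 + 6 + 7 + 2 + 5 + 7 + 7 + 7 = 69.
Draw number 69 + 1 = 70 must push one box to 8.

70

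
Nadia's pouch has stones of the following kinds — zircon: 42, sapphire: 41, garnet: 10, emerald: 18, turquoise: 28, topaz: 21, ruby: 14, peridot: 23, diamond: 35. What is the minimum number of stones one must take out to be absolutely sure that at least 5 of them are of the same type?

An adversary could hand out at most 4 stones per type: 4 + 4 + 4 + 4 + 4 + 4 + 4 + 4 + 4 = 36 stones and still no type has 5.
By the pigeonhole principle, one more stone lands in a type already at 4, so 37 draws are enough and 36 are not.

37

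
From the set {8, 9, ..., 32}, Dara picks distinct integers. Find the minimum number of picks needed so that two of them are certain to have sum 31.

18

Group the elements by complementary pair {x, 31−x}: {8,23}, {9,22}, {10,21}, …, giving 8 two-element pairs and 9 integers whose partner 31−x falls outside [8,32].
Treating each of those 17 groups as a pigeonhole, one can pick one integer per group — 17 integers — with no two summing to 31.
The 18th integer lands in an occupied pair, forcing a sum of 31.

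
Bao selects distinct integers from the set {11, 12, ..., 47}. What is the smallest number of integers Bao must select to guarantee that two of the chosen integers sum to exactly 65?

Group the elements by complementary pair {x, 65−x}: {18,47}, {19,46}, {20,45}, …, giving 15 two-element pairs and 7 integers whose partner 65−x falls outside [11,47].
By pigeonhole, treating each of those 22 groups as a pigeonhole, one can pick one integer per group — 22 integers — with no two summing to 65.
The 23rd integer lands in an occupied pair, forcing a sum of 65.

23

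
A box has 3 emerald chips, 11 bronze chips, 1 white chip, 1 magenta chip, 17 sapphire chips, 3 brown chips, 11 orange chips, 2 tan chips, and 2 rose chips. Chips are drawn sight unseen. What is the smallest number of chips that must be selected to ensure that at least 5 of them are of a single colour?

25

An adversary could hand out at most 4 chips per colour (6 colours run out sooner): 3 + 4 + 1 + 1 + 4 + 3 + 4 + 2 + 2 = 24 chips and still no colour has 5.
One more chip lands in a colour already at 4, so 25 draws are enough and 24 are not.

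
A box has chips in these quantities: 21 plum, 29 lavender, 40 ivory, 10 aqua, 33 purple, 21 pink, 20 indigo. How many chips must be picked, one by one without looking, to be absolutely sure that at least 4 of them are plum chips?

In the worst case for collecting plum chips, every non-plum chip comes out first.
There are 29 + 40 + 10 + 33 + 21 + 20 = 153 non-plum chips altogether.
After those, each further chip must be plum, so 153 + 4 = 157 draws guarantee 4 plum chips.

157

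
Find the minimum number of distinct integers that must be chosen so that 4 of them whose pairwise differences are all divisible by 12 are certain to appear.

Integers whose pairwise differences are multiples of 12 are exactly those sharing a remainder mod 12. By pigeonhole, the 12 residue classes mod 12 are the pigeonholes.
With 36 integers one could put 3 in each residue class and have no class reach 4.
The 37th integer pushes some class to 4, so 12·3 + 1 = 37.

37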